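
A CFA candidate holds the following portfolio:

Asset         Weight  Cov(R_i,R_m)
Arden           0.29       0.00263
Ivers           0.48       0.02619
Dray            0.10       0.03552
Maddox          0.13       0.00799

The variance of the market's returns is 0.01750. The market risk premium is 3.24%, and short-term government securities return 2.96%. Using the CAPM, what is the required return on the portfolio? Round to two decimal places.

β_Arden = 0.00263 / 0.01750 = 0.1503
β_Ivers = 0.02619 / 0.01750 = 1.4966
β_Dray = 0.03552 / 0.01750 = 2.0297
β_Maddox = 0.00799 / 0.01750 = 0.4566
β_P = Σ w_i β_i = 0.29×0.1503 + 0.48×1.4966 + 0.10×2.0297 + 0.13×0.4566 = 1.0243
E(R_P) = R_f + β_P × MRP = 2.96% + 1.0243 × 3.24% = 6.28%

6.28%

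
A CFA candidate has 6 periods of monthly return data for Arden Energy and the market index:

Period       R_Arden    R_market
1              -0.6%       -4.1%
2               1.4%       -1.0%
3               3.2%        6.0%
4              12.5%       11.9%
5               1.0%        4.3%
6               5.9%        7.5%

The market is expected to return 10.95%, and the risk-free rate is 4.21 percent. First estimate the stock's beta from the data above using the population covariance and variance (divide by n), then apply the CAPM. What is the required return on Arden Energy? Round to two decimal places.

9.05%

Mean R_i = (-0.6 + 1.4 + 3.2 + 12.5 + 1.0 + 5.9) / 6 = 3.9000%
Mean R_m = (-4.1 − 1.0 + 6.0 + 11.9 + 4.3 + 7.5) / 6 = 4.1000%
Σ(R_i − R̄_i)(R_m − R̄_m) = 121.6200  ⇒  Cov = 121.6200 / 6 = 20.2700
Σ(R_m − R̄_m)² = 169.3000  ⇒  Var(R_m) = 169.3000 / 6 = 28.2167
β = Cov / Var(R_m) = 20.2700 / 28.2167 = 0.7184
MRP = 10.95% − 4.21% = 6.74%
E(R) = R_f + β × MRP = 4.21% + 0.7184 × 6.74% = 9.05%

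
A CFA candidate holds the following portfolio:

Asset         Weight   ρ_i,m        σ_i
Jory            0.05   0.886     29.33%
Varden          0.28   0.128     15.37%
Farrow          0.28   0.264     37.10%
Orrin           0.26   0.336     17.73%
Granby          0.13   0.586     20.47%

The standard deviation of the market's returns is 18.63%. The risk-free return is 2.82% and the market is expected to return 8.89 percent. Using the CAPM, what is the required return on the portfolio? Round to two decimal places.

5.33%

β_Jory = 0.886 × 29.33% / 18.63% = 1.3949
β_Varden = 0.128 × 15.37% / 18.63% = 0.1056
β_Farrow = 0.264 × 37.10% / 18.63% = 0.5257
β_Orrin = 0.336 × 17.73% / 18.63% = 0.3198
β_Granby = 0.586 × 20.47% / 18.63% = 0.6439
β_P = Σ w_i β_i = 0.05×1.3949 + 0.28×0.1056 + 0.28×0.5257 + 0.26×0.3198 + 0.13×0.6439 = 0.4134
MRP = 8.89% − 2.82% = 6.07%
E(R_P) = R_f + β_P × MRP = 2.82% + 0.4134 × 6.07% = 5.33%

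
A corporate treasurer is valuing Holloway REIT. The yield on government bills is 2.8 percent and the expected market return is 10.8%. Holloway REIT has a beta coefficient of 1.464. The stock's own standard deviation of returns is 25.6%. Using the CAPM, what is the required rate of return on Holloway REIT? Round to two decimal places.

Market risk premium = E(R_m) − R_f = 10.8% − 2.8% = 8.00%
E(R) = R_f + β × MRP = 2.8% + 1.464 × 8.0% = 14.51%

14.51%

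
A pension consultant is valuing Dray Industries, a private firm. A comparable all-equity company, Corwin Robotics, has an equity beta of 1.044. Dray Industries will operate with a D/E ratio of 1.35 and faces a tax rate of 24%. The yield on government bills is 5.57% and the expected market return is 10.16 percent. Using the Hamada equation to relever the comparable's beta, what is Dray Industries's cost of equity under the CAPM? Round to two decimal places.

15.28%

β_L = β_U × [1 + (1 − t)(D/E)] = 1.044 × [1 + (1 − 0.24) × 1.35]
    = 1.044 × [1 + 0.76 × 1.35] = 1.044 × 2.0260 = 2.1151
MRP = 10.16% − 5.57% = 4.59%
E(R) = R_f + β_L × MRP = 5.57% + 2.1151 × 4.59% = 15.28%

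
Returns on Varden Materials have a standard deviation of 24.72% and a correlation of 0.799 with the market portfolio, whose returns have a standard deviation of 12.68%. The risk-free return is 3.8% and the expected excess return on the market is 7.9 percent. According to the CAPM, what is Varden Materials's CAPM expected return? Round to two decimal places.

16.11%

β = ρ × σ_i / σ_m = 0.799 × 24.72% / 12.68% = 1.5577
E(R) = 3.8% + 1.5577 × 7.9% = 16.11%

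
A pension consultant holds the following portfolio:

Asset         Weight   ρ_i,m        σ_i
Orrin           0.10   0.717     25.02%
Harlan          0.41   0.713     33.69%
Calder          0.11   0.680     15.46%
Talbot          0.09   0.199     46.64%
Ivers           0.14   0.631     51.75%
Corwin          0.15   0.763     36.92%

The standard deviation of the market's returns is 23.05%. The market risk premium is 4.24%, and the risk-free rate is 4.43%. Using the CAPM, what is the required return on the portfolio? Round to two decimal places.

β_Orrin = 0.717 × 25.02% / 23.05% = 0.7783
β_Harlan = 0.713 × 33.69% / 23.05% = 1.0421
β_Calder = 0.680 × 15.46% / 23.05% = 0.4561
β_Talbot = 0.199 × 46.64% / 23.05% = 0.4027
β_Ivers = 0.631 × 51.75% / 23.05% = 1.4167
β_Corwin = 0.763 × 36.92% / 23.05% = 1.2221
β_P = Σ w_i β_i = 0.10×0.7783 + 0.41×1.0421 + 0.11×0.4561 + 0.09×0.4027 + 0.14×1.4167 + 0.15×1.2221 = 0.9732
E(R_P) = R_f + β_P × MRP = 4.43% + 0.9732 × 4.24% = 8.56%

8.56%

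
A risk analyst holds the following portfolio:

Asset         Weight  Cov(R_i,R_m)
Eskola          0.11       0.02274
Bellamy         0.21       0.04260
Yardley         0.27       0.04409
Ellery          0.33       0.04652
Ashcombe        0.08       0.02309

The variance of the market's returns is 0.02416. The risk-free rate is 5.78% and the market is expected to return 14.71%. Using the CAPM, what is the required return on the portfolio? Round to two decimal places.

20.77%

β_Eskola = 0.02274 / 0.02416 = 0.9412
β_Bellamy = 0.04260 / 0.02416 = 1.7632
β_Yardley = 0.04409 / 0.02416 = 1.8249
β_Ellery = 0.04652 / 0.02416 = 1.9255
β_Ashcombe = 0.02309 / 0.02416 = 0.9557
β_P = Σ w_i β_i = 0.11×0.9412 + 0.21×1.7632 + 0.27×1.8249 + 0.33×1.9255 + 0.08×0.9557 = 1.6784
MRP = 14.71% − 5.78% = 8.93%
E(R_P) = R_f + β_P × MRP = 5.78% + 1.6784 × 8.93% = 20.77%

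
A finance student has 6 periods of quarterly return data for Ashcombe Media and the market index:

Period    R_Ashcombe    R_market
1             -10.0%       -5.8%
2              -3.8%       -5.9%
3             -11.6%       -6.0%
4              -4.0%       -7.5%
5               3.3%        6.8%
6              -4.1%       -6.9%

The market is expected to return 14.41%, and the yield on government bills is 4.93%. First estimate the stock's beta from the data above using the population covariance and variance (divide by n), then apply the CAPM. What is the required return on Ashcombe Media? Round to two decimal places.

11.56%

Mean R_i = (-10.0 − 3.8 − 11.6 − 4.0 + 3.3 − 4.1) / 6 = -5.0333%
Mean R_m = (-5.8 − 5.9 − 6.0 − 7.5 + 6.8 − 6.9) / 6 = -4.2167%
Σ(R_i − R̄_i)(R_m − R̄_m) = 103.4067  ⇒  Cov = 103.4067 / 6 = 17.2345
Σ(R_m − R̄_m)² = 147.8683  ⇒  Var(R_m) = 147.8683 / 6 = 24.6447
β = Cov / Var(R_m) = 17.2345 / 24.6447 = 0.6993
MRP = 14.41% − 4.93% = 9.48%
E(R) = R_f + β × MRP = 4.93% + 0.6993 × 9.48% = 11.56%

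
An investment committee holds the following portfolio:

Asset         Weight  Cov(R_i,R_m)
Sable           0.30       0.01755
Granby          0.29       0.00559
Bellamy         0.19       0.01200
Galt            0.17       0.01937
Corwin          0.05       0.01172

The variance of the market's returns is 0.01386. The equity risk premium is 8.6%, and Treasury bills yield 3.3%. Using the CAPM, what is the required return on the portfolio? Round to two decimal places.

11.39%

β_Sable = 0.01755 / 0.01386 = 1.2662
β_Granby = 0.00559 / 0.01386 = 0.4033
β_Bellamy = 0.01200 / 0.01386 = 0.8658
β_Galt = 0.01937 / 0.01386 = 1.3975
β_Corwin = 0.01172 / 0.01386 = 0.8456
β_P = Σ w_i β_i = 0.30×1.2662 + 0.29×0.4033 + 0.19×0.8658 + 0.17×1.3975 + 0.05×0.8456 = 0.9412
E(R_P) = R_f + β_P × MRP = 3.3% + 0.9412 × 8.6% = 11.39%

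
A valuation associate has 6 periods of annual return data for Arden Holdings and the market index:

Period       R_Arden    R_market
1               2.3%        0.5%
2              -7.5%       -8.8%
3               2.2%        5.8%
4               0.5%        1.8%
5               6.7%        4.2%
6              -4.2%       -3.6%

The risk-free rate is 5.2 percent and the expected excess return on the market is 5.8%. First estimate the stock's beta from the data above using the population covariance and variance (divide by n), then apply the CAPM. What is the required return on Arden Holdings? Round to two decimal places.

Mean R_i = (2.3 − 7.5 + 2.2 + 0.5 + 6.7 − 4.2) / 6 = 0.0000%
Mean R_m = (0.5 − 8.8 + 5.8 + 1.8 + 4.2 − 3.6) / 6 = -0.0167%
Σ(R_i − R̄_i)(R_m − R̄_m) = 124.0700  ⇒  Cov = 124.0700 / 6 = 20.6783
Σ(R_m − R̄_m)² = 145.1683  ⇒  Var(R_m) = 145.1683 / 6 = 24.1947
β = Cov / Var(R_m) = 20.6783 / 24.1947 = 0.8547
E(R) = R_f + β × MRP = 5.2% + 0.8547 × 5.8% = 10.16%

10.16%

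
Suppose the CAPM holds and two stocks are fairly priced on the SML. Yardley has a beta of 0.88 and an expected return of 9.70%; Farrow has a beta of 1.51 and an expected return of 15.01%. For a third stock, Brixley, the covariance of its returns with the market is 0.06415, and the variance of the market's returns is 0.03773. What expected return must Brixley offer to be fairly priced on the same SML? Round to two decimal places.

MRP = (15.01% − 9.70%) / (1.51 − 0.88) = 8.4286%
R_f = 9.70% − 0.88 × 8.4286% = 2.2828%
β_Brixley = Cov / Var(R_m) = 0.06415 / 0.03773 = 1.7002
E(R_Brixley) = R_f + β × MRP = 2.2828% + 1.7002 × 8.4286% = 16.61%

16.61%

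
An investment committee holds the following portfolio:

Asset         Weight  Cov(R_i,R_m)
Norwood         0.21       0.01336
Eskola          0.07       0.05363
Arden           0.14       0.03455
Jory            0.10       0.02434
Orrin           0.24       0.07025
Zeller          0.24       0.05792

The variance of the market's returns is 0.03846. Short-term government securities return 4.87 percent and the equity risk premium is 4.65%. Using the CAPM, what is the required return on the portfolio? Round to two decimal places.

10.26%

β_Norwood = 0.01336 / 0.03846 = 0.3474
β_Eskola = 0.05363 / 0.03846 = 1.3944
β_Arden = 0.03455 / 0.03846 = 0.8983
β_Jory = 0.02434 / 0.03846 = 0.6329
β_Orrin = 0.07025 / 0.03846 = 1.8266
β_Zeller = 0.05792 / 0.03846 = 1.5060
β_P = Σ w_i β_i = 0.21×0.3474 + 0.07×1.3944 + 0.14×0.8983 + 0.10×0.6329 + 0.24×1.8266 + 0.24×1.5060 = 1.1594
E(R_P) = R_f + β_P × MRP = 4.87% + 1.1594 × 4.65% = 10.26%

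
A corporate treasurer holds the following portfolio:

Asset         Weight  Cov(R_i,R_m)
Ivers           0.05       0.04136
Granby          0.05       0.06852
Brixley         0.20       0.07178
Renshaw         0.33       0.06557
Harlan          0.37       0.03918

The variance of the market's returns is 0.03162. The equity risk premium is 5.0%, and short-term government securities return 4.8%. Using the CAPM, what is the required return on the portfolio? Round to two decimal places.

β_Ivers = 0.04136 / 0.03162 = 1.3080
β_Granby = 0.06852 / 0.03162 = 2.1670
β_Brixley = 0.07178 / 0.03162 = 2.2701
β_Renshaw = 0.06557 / 0.03162 = 2.0737
β_Harlan = 0.03918 / 0.03162 = 1.2391
β_P = Σ w_i β_i = 0.05×1.3080 + 0.05×2.1670 + 0.20×2.2701 + 0.33×2.0737 + 0.37×1.2391 = 1.7706
E(R_P) = R_f + β_P × MRP = 4.8% + 1.7706 × 5.0% = 13.65%

13.65%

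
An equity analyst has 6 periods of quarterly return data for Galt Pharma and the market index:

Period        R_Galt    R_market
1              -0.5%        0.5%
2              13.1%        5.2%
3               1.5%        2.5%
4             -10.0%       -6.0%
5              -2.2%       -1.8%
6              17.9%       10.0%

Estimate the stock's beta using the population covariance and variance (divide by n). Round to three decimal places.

1.811

Mean R_i = (-0.5 + 13.1 + 1.5 − 10.0 − 2.2 + 17.9) / 6 = 3.3000%
Mean R_m = (0.5 + 5.2 + 2.5 − 6.0 − 1.8 + 10.0) / 6 = 1.7333%
Σ(R_i − R̄_i)(R_m − R̄_m) = 280.2600  ⇒  Cov = 280.2600 / 6 = 46.7100
Σ(R_m − R̄_m)² = 154.7533  ⇒  Var(R_m) = 154.7533 / 6 = 25.7922
β = Cov / Var(R_m) = 46.7100 / 25.7922 = 1.8110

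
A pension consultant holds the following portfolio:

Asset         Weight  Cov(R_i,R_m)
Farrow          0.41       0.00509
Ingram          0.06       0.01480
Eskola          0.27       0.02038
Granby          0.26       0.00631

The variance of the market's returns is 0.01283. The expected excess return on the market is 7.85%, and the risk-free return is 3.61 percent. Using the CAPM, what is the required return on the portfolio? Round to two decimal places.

9.80%

β_Farrow = 0.00509 / 0.01283 = 0.3967
β_Ingram = 0.01480 / 0.01283 = 1.1535
β_Eskola = 0.02038 / 0.01283 = 1.5885
β_Granby = 0.00631 / 0.01283 = 0.4918
β_P = Σ w_i β_i = 0.41×0.3967 + 0.06×1.1535 + 0.27×1.5885 + 0.26×0.4918 = 0.7886
E(R_P) = R_f + β_P × MRP = 3.61% + 0.7886 × 7.85% = 9.80%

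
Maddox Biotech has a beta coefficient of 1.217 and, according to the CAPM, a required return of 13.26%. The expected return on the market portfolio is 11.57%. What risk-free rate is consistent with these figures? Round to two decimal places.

3.78%

E(R) = R_f + β(E(R_m) − R_f) = R_f(1 − β) + β·E(R_m)
13.26% = R_f × (1 − 1.217) + 1.217 × 11.57%
13.26% = R_f × -0.217 + 14.08069%
R_f = (13.26% − 14.08069%) / -0.217 = 3.78%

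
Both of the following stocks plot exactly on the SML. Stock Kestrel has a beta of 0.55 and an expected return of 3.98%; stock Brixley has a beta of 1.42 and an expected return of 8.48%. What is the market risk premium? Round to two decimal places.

5.17%

Both satisfy E(R) = R_f + β·MRP, so the slope of the SML is
MRP = (8.48% − 3.98%) / (1.42 − 0.55) = 4.50% / 0.87 = 5.1724%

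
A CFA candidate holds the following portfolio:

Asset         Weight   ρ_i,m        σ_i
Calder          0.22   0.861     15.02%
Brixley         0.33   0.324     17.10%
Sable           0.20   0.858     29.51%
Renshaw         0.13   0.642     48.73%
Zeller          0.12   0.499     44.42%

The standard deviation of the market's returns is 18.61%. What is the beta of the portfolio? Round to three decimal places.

0.885

β_Calder = 0.861 × 15.02% / 18.61% = 0.6949
β_Brixley = 0.324 × 17.10% / 18.61% = 0.2977
β_Sable = 0.858 × 29.51% / 18.61% = 1.3605
β_Renshaw = 0.642 × 48.73% / 18.61% = 1.6811
β_Zeller = 0.499 × 44.42% / 18.61% = 1.1911
β_P = Σ w_i β_i = 0.22×0.6949 + 0.33×0.2977 + 0.20×1.3605 + 0.13×1.6811 + 0.12×1.1911 = 0.8847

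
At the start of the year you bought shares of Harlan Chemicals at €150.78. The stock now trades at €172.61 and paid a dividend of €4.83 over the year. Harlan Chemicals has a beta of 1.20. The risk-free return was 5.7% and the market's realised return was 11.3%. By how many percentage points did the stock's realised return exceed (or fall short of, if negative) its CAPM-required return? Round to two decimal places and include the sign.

Realised HPR = (P1 + D1 − P0) / P0 = (172.61 + 4.83 − 150.78) / 150.78 = 26.66 / 150.78 = 17.6814%
MRP = 11.3% − 5.7% = 5.60%
CAPM required = R_f + β·MRP = 5.7% + 1.20 × 5.6% = 12.4200%
α = realised − required = 17.6814% − 12.4200% = +5.26%

+5.26%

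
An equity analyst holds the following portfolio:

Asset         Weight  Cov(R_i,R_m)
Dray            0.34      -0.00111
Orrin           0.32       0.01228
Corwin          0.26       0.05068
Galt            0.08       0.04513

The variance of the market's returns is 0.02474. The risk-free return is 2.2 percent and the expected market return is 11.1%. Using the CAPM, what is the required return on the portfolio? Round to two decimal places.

β_Dray = -0.00111 / 0.02474 = -0.0449
β_Orrin = 0.01228 / 0.02474 = 0.4964
β_Corwin = 0.05068 / 0.02474 = 2.0485
β_Galt = 0.04513 / 0.02474 = 1.8242
β_P = Σ w_i β_i = 0.34×-0.0449 + 0.32×0.4964 + 0.26×2.0485 + 0.08×1.8242 = 0.8221
MRP = 11.1% − 2.2% = 8.90%
E(R_P) = R_f + β_P × MRP = 2.2% + 0.8221 × 8.9% = 9.52%

9.52%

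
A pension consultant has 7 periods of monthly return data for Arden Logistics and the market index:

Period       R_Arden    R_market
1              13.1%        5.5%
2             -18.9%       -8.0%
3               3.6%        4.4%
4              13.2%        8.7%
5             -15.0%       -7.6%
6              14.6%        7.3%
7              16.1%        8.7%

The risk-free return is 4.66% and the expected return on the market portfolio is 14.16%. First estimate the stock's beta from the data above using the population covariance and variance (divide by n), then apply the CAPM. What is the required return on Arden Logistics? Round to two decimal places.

Mean R_i = (13.1 − 18.9 + 3.6 + 13.2 − 15.0 + 14.6 + 16.1) / 7 = 3.8143%
Mean R_m = (5.5 − 8.0 + 4.4 + 8.7 − 7.6 + 7.3 + 8.7) / 7 = 2.7143%
Σ(R_i − R̄_i)(R_m − R̄_m) = 642.1086  ⇒  Cov = 642.1086 / 7 = 91.7298
Σ(R_m − R̄_m)² = 324.4686  ⇒  Var(R_m) = 324.4686 / 7 = 46.3527
β = Cov / Var(R_m) = 91.7298 / 46.3527 = 1.9790
MRP = 14.16% − 4.66% = 9.50%
E(R) = R_f + β × MRP = 4.66% + 1.9790 × 9.50% = 23.46%

23.46%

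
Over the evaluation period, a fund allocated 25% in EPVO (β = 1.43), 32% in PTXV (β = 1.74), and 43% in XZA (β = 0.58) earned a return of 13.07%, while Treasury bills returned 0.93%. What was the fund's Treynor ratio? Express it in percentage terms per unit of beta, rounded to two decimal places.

β_P = 0.25×1.43 + 0.32×1.74 + 0.43×0.58 = 1.1637
Treynor = (R_P − R_f) / β_P = (13.07% − 0.93%) / 1.1637 = 12.14% / 1.1637 = 10.43%

10.43%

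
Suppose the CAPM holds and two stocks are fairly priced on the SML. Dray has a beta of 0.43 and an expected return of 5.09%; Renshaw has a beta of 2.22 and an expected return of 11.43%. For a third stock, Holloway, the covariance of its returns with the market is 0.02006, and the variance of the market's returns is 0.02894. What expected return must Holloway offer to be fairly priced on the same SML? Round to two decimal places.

6.02%

MRP = (11.43% − 5.09%) / (2.22 − 0.43) = 3.5419%
R_f = 5.09% − 0.43 × 3.5419% = 3.5670%
β_Holloway = Cov / Var(R_m) = 0.02006 / 0.02894 = 0.6932
E(R_Holloway) = R_f + β × MRP = 3.5670% + 0.6932 × 3.5419% = 6.02%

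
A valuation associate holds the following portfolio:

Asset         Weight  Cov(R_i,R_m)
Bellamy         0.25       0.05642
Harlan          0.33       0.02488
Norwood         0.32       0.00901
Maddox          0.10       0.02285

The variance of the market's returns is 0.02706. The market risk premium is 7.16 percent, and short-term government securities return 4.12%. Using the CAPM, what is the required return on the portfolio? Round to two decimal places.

β_Bellamy = 0.05642 / 0.02706 = 2.0850
β_Harlan = 0.02488 / 0.02706 = 0.9194
β_Norwood = 0.00901 / 0.02706 = 0.3330
β_Maddox = 0.02285 / 0.02706 = 0.8444
β_P = Σ w_i β_i = 0.25×2.0850 + 0.33×0.9194 + 0.32×0.3330 + 0.10×0.8444 = 1.0157
E(R_P) = R_f + β_P × MRP = 4.12% + 1.0157 × 7.16% = 11.39%

11.39%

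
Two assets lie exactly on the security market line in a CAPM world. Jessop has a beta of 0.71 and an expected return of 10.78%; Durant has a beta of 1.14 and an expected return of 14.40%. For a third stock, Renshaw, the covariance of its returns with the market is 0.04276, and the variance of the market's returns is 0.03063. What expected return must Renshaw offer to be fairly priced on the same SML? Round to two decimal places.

MRP = (14.40% − 10.78%) / (1.14 − 0.71) = 8.4186%
R_f = 10.78% − 0.71 × 8.4186% = 4.8028%
β_Renshaw = Cov / Var(R_m) = 0.04276 / 0.03063 = 1.3960
E(R_Renshaw) = R_f + β × MRP = 4.8028% + 1.3960 × 8.4186% = 16.56%

16.56%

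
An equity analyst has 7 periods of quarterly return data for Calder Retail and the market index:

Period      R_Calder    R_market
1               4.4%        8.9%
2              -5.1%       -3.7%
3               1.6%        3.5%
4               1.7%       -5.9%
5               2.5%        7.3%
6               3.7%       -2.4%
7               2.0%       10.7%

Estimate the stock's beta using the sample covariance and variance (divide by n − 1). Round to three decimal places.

0.211

Mean R_i = (4.4 − 5.1 + 1.6 + 1.7 + 2.5 + 3.7 + 2.0) / 7 = 1.5429%
Mean R_m = (8.9 − 3.7 + 3.5 − 5.9 + 7.3 − 2.4 + 10.7) / 7 = 2.6286%
Σ(R_i − R̄_i)(R_m − R̄_m) = 55.9814  ⇒  Cov = 55.9814 / 6 = 9.3302
Σ(R_m − R̄_m)² = 265.1343  ⇒  Var(R_m) = 265.1343 / 6 = 44.1891
β = Cov / Var(R_m) = 9.3302 / 44.1891 = 0.2111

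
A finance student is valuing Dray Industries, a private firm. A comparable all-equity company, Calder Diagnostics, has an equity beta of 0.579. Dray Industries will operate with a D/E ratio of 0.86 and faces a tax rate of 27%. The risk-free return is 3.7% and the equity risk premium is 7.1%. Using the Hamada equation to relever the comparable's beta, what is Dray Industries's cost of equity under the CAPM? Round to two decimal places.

β_L = β_U × [1 + (1 − t)(D/E)] = 0.579 × [1 + (1 − 0.27) × 0.86]
    = 0.579 × [1 + 0.73 × 0.86] = 0.579 × 1.6278 = 0.9425
E(R) = R_f + β_L × MRP = 3.7% + 0.9425 × 7.1% = 10.39%

10.39%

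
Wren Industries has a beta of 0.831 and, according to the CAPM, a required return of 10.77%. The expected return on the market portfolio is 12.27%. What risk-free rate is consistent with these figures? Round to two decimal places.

3.39%

E(R) = R_f + β(E(R_m) − R_f) = R_f(1 − β) + β·E(R_m)
10.77% = R_f × (1 − 0.831) + 0.831 × 12.27%
10.77% = R_f × 0.169 + 10.19637%
R_f = (10.77% − 10.19637%) / 0.169 = 3.39%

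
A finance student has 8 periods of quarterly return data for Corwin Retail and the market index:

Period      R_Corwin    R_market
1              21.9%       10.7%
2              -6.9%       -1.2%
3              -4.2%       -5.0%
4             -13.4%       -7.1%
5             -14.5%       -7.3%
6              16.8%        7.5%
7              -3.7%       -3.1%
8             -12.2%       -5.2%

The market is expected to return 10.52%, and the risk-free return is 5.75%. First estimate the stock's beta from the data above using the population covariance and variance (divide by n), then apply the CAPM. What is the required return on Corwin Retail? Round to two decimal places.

15.25%

Mean R_i = (21.9 − 6.9 − 4.2 − 13.4 − 14.5 + 16.8 − 3.7 − 12.2) / 8 = -2.0250%
Mean R_m = (10.7 − 1.2 − 5.0 − 7.1 − 7.3 + 7.5 − 3.1 − 5.2) / 8 = -1.3375%
Σ(R_i − R̄_i)(R_m − R̄_m) = 643.8425  ⇒  Cov = 643.8425 / 8 = 80.4803
Σ(R_m − R̄_m)² = 323.2188  ⇒  Var(R_m) = 323.2188 / 8 = 40.4024
β = Cov / Var(R_m) = 80.4803 / 40.4024 = 1.9920
MRP = 10.52% − 5.75% = 4.77%
E(R) = R_f + β × MRP = 5.75% + 1.9920 × 4.77% = 15.25%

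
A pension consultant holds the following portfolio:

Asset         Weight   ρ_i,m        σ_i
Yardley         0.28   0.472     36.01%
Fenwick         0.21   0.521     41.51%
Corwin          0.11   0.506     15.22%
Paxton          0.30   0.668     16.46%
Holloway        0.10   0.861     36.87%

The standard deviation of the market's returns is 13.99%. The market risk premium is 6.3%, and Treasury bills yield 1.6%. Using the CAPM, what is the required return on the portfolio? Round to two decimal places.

9.08%

β_Yardley = 0.472 × 36.01% / 13.99% = 1.2149
β_Fenwick = 0.521 × 41.51% / 13.99% = 1.5459
β_Corwin = 0.506 × 15.22% / 13.99% = 0.5505
β_Paxton = 0.668 × 16.46% / 13.99% = 0.7859
β_Holloway = 0.861 × 36.87% / 13.99% = 2.2691
β_P = Σ w_i β_i = 0.28×1.2149 + 0.21×1.5459 + 0.11×0.5505 + 0.30×0.7859 + 0.10×2.2691 = 1.1880
E(R_P) = R_f + β_P × MRP = 1.6% + 1.1880 × 6.3% = 9.08%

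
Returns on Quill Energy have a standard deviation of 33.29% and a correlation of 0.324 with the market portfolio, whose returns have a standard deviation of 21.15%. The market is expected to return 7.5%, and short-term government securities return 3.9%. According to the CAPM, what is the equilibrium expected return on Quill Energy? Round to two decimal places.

β = ρ × σ_i / σ_m = 0.324 × 33.29% / 21.15% = 0.5100
MRP = 7.5% − 3.9% = 3.60%
E(R) = 3.9% + 0.5100 × 3.6% = 5.74%

5.74%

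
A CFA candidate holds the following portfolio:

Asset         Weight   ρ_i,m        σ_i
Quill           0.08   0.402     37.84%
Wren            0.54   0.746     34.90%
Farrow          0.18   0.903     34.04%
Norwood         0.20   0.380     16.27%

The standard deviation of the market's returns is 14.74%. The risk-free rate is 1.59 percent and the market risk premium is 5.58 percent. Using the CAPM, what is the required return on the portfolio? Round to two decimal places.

β_Quill = 0.402 × 37.84% / 14.74% = 1.0320
β_Wren = 0.746 × 34.90% / 14.74% = 1.7663
β_Farrow = 0.903 × 34.04% / 14.74% = 2.0854
β_Norwood = 0.380 × 16.27% / 14.74% = 0.4194
β_P = Σ w_i β_i = 0.08×1.0320 + 0.54×1.7663 + 0.18×2.0854 + 0.20×0.4194 = 1.4956
E(R_P) = R_f + β_P × MRP = 1.59% + 1.4956 × 5.58% = 9.94%

9.94%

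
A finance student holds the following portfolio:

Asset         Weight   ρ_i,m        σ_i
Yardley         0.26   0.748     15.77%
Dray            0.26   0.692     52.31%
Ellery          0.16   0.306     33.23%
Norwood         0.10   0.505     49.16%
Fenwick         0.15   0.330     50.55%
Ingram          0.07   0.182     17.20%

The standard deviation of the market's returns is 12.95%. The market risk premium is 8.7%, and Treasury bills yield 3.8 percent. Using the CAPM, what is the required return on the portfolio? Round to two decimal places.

β_Yardley = 0.748 × 15.77% / 12.95% = 0.9109
β_Dray = 0.692 × 52.31% / 12.95% = 2.7953
β_Ellery = 0.306 × 33.23% / 12.95% = 0.7852
β_Norwood = 0.505 × 49.16% / 12.95% = 1.9171
β_Fenwick = 0.330 × 50.55% / 12.95% = 1.2881
β_Ingram = 0.182 × 17.20% / 12.95% = 0.2417
β_P = Σ w_i β_i = 0.26×0.9109 + 0.26×2.7953 + 0.16×0.7852 + 0.10×1.9171 + 0.15×1.2881 + 0.07×0.2417 = 1.4911
E(R_P) = R_f + β_P × MRP = 3.8% + 1.4911 × 8.7% = 16.77%

16.77%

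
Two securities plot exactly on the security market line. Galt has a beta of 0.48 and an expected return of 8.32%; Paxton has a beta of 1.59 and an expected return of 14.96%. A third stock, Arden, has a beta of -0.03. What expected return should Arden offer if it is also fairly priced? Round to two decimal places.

5.27%

MRP (SML slope) = (14.96% − 8.32%) / (1.59 − 0.48) = 6.64% / 1.11 = 5.9820%
R_f (intercept) = 8.32% − 0.48 × 5.9820% = 5.4486%
E(R_Arden) = R_f + β × MRP = 5.4486% + -0.03 × 5.9820% = 5.27%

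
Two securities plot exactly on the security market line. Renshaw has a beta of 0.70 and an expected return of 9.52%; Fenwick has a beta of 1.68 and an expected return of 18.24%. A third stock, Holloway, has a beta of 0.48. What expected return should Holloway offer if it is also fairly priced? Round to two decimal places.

7.56%

MRP (SML slope) = (18.24% − 9.52%) / (1.68 − 0.70) = 8.72% / 0.98 = 8.8980%
R_f (intercept) = 9.52% − 0.70 × 8.8980% = 3.2914%
E(R_Holloway) = R_f + β × MRP = 3.2914% + 0.48 × 8.8980% = 7.56%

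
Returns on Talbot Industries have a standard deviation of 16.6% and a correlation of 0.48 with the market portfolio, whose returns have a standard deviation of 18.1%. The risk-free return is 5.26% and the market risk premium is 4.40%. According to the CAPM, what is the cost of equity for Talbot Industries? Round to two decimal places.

β = ρ × σ_i / σ_m = 0.48 × 16.6% / 18.1% = 0.4402
E(R) = 5.26% + 0.4402 × 4.40% = 7.20%

7.20%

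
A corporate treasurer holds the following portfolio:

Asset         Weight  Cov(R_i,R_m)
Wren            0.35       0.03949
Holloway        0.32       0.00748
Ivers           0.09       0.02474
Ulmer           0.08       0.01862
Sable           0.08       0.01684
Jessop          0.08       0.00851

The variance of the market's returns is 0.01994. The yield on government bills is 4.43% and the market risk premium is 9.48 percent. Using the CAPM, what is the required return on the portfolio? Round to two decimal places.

14.87%

β_Wren = 0.03949 / 0.01994 = 1.9804
β_Holloway = 0.00748 / 0.01994 = 0.3751
β_Ivers = 0.02474 / 0.01994 = 1.2407
β_Ulmer = 0.01862 / 0.01994 = 0.9338
β_Sable = 0.01684 / 0.01994 = 0.8445
β_Jessop = 0.00851 / 0.01994 = 0.4268
β_P = Σ w_i β_i = 0.35×1.9804 + 0.32×0.3751 + 0.09×1.2407 + 0.08×0.9338 + 0.08×0.8445 + 0.08×0.4268 = 1.1012
E(R_P) = R_f + β_P × MRP = 4.43% + 1.1012 × 9.48% = 14.87%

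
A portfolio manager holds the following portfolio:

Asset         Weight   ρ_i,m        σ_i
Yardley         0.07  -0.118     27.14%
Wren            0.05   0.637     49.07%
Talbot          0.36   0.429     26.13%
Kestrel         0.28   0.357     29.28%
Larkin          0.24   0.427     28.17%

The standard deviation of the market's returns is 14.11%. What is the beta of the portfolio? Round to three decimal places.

β_Yardley = -0.118 × 27.14% / 14.11% = -0.2270
β_Wren = 0.637 × 49.07% / 14.11% = 2.2153
β_Talbot = 0.429 × 26.13% / 14.11% = 0.7945
β_Kestrel = 0.357 × 29.28% / 14.11% = 0.7408
β_Larkin = 0.427 × 28.17% / 14.11% = 0.8525
β_P = Σ w_i β_i = 0.07×-0.2270 + 0.05×2.2153 + 0.36×0.7945 + 0.28×0.7408 + 0.24×0.8525 = 0.7929

0.793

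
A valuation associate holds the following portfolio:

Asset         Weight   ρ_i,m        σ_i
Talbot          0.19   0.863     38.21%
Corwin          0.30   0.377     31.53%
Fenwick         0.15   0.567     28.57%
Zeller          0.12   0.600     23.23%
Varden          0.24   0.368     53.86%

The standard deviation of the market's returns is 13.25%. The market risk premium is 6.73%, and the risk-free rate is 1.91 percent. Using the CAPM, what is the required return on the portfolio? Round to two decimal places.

11.40%

β_Talbot = 0.863 × 38.21% / 13.25% = 2.4887
β_Corwin = 0.377 × 31.53% / 13.25% = 0.8971
β_Fenwick = 0.567 × 28.57% / 13.25% = 1.2226
β_Zeller = 0.600 × 23.23% / 13.25% = 1.0519
β_Varden = 0.368 × 53.86% / 13.25% = 1.4959
β_P = Σ w_i β_i = 0.19×2.4887 + 0.30×0.8971 + 0.15×1.2226 + 0.12×1.0519 + 0.24×1.4959 = 1.4106
E(R_P) = R_f + β_P × MRP = 1.91% + 1.4106 × 6.73% = 11.40%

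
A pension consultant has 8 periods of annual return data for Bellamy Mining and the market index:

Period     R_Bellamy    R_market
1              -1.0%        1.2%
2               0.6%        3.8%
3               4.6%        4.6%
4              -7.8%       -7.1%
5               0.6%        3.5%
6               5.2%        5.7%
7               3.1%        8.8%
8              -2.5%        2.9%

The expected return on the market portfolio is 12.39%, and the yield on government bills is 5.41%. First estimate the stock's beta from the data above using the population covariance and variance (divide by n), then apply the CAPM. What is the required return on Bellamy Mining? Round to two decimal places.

11.07%

Mean R_i = (-1.0 + 0.6 + 4.6 − 7.8 + 0.6 + 5.2 + 3.1 − 2.5) / 8 = 0.3500%
Mean R_m = (1.2 + 3.8 + 4.6 − 7.1 + 3.5 + 5.7 + 8.8 + 2.9) / 8 = 2.9250%
Σ(R_i − R̄_i)(R_m − R̄_m) = 121.2000  ⇒  Cov = 121.2000 / 8 = 15.1500
Σ(R_m − R̄_m)² = 149.5950  ⇒  Var(R_m) = 149.5950 / 8 = 18.6994
β = Cov / Var(R_m) = 15.1500 / 18.6994 = 0.8102
MRP = 12.39% − 5.41% = 6.98%
E(R) = R_f + β × MRP = 5.41% + 0.8102 × 6.98% = 11.07%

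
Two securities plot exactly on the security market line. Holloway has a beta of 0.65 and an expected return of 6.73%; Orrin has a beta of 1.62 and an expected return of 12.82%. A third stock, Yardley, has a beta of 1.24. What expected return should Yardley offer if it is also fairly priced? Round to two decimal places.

MRP (SML slope) = (12.82% − 6.73%) / (1.62 − 0.65) = 6.09% / 0.97 = 6.2784%
R_f (intercept) = 6.73% − 0.65 × 6.2784% = 2.6490%
E(R_Yardley) = R_f + β × MRP = 2.6490% + 1.24 × 6.2784% = 10.43%

10.43%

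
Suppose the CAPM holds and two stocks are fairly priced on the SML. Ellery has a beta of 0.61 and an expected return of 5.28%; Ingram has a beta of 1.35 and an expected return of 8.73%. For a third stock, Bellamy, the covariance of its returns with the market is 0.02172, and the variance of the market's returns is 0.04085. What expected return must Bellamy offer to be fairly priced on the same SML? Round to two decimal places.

MRP = (8.73% − 5.28%) / (1.35 − 0.61) = 4.6622%
R_f = 5.28% − 0.61 × 4.6622% = 2.4361%
β_Bellamy = Cov / Var(R_m) = 0.02172 / 0.04085 = 0.5317
E(R_Bellamy) = R_f + β × MRP = 2.4361% + 0.5317 × 4.6622% = 4.91%

4.91%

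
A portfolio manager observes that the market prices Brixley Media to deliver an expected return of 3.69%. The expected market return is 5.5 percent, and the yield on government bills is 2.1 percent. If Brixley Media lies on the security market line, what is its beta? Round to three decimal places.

0.468

MRP = 5.5% − 2.1% = 3.40%
β = (E(R) − R_f) / MRP = (3.69% − 2.1%) / 3.4% = 1.59% / 3.4% = 0.468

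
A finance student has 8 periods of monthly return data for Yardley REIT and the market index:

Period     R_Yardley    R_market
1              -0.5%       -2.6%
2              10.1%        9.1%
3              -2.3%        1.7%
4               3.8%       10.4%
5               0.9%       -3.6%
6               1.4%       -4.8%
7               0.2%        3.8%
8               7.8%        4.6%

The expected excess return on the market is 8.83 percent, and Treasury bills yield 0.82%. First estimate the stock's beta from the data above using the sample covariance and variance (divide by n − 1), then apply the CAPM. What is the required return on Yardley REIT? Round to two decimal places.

Mean R_i = (-0.5 + 10.1 − 2.3 + 3.8 + 0.9 + 1.4 + 0.2 + 7.8) / 8 = 2.6750%
Mean R_m = (-2.6 + 9.1 + 1.7 + 10.4 − 3.6 − 4.8 + 3.8 + 4.6) / 8 = 2.3250%
Σ(R_i − R̄_i)(R_m − R̄_m) = 105.7450  ⇒  Cov = 105.7450 / 7 = 15.1064
Σ(R_m − R̄_m)² = 228.9750  ⇒  Var(R_m) = 228.9750 / 7 = 32.7107
β = Cov / Var(R_m) = 15.1064 / 32.7107 = 0.4618
E(R) = R_f + β × MRP = 0.82% + 0.4618 × 8.83% = 4.90%

4.90%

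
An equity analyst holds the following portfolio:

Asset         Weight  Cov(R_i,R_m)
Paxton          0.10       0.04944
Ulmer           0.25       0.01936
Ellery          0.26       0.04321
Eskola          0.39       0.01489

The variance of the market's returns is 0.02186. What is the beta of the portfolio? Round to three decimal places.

β_Paxton = 0.04944 / 0.02186 = 2.2617
β_Ulmer = 0.01936 / 0.02186 = 0.8856
β_Ellery = 0.04321 / 0.02186 = 1.9767
β_Eskola = 0.01489 / 0.02186 = 0.6812
β_P = Σ w_i β_i = 0.10×2.2617 + 0.25×0.8856 + 0.26×1.9767 + 0.39×0.6812 = 1.2272

1.227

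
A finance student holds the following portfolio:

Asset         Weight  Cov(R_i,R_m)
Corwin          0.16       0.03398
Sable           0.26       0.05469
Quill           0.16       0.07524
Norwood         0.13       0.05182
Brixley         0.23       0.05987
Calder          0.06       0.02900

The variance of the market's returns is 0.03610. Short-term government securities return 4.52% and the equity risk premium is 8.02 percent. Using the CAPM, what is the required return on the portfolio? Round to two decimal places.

16.50%

β_Corwin = 0.03398 / 0.03610 = 0.9413
β_Sable = 0.05469 / 0.03610 = 1.5150
β_Quill = 0.07524 / 0.03610 = 2.0842
β_Norwood = 0.05182 / 0.03610 = 1.4355
β_Brixley = 0.05987 / 0.03610 = 1.6584
β_Calder = 0.02900 / 0.03610 = 0.8033
β_P = Σ w_i β_i = 0.16×0.9413 + 0.26×1.5150 + 0.16×2.0842 + 0.13×1.4355 + 0.23×1.6584 + 0.06×0.8033 = 1.4942
E(R_P) = R_f + β_P × MRP = 4.52% + 1.4942 × 8.02% = 16.50%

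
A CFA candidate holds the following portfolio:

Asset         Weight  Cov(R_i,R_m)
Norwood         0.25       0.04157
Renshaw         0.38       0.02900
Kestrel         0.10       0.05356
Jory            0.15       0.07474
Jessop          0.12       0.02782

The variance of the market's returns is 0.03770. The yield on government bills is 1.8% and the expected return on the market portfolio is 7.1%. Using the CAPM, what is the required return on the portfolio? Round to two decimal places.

7.61%

β_Norwood = 0.04157 / 0.03770 = 1.1027
β_Renshaw = 0.02900 / 0.03770 = 0.7692
β_Kestrel = 0.05356 / 0.03770 = 1.4207
β_Jory = 0.07474 / 0.03770 = 1.9825
β_Jessop = 0.02782 / 0.03770 = 0.7379
β_P = Σ w_i β_i = 0.25×1.1027 + 0.38×0.7692 + 0.10×1.4207 + 0.15×1.9825 + 0.12×0.7379 = 1.0960
MRP = 7.1% − 1.8% = 5.30%
E(R_P) = R_f + β_P × MRP = 1.8% + 1.0960 × 5.3% = 7.61%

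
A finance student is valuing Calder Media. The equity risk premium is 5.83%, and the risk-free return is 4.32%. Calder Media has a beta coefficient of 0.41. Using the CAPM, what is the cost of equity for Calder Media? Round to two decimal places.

6.71%

E(R) = R_f + β × MRP = 4.32% + 0.41 × 5.83% = 6.71%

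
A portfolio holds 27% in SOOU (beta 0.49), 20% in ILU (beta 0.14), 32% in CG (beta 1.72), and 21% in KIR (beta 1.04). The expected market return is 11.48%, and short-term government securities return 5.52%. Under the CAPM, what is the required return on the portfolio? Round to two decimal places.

β_P = Σ w_i β_i = 0.27×0.49 + 0.20×0.14 + 0.32×1.72 + 0.21×1.04 = 0.9291
MRP = 11.48% − 5.52% = 5.96%
E(R_P) = R_f + β_P × MRP = 5.52% + 0.9291 × 5.96% = 11.06%

11.06%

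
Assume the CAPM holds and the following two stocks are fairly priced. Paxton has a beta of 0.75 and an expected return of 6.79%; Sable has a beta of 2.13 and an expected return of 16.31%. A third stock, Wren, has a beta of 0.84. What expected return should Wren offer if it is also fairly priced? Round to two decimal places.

7.41%

MRP (SML slope) = (16.31% − 6.79%) / (2.13 − 0.75) = 9.52% / 1.38 = 6.8986%
R_f (intercept) = 6.79% − 0.75 × 6.8986% = 1.6161%
E(R_Wren) = R_f + β × MRP = 1.6161% + 0.84 × 6.8986% = 7.41%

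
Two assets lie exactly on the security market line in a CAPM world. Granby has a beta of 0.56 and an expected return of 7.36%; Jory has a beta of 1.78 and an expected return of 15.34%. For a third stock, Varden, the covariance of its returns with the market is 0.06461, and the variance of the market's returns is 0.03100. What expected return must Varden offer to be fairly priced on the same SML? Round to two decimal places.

MRP = (15.34% − 7.36%) / (1.78 − 0.56) = 6.5410%
R_f = 7.36% − 0.56 × 6.5410% = 3.6970%
β_Varden = Cov / Var(R_m) = 0.06461 / 0.03100 = 2.0842
E(R_Varden) = R_f + β × MRP = 3.6970% + 2.0842 × 6.5410% = 17.33%

17.33%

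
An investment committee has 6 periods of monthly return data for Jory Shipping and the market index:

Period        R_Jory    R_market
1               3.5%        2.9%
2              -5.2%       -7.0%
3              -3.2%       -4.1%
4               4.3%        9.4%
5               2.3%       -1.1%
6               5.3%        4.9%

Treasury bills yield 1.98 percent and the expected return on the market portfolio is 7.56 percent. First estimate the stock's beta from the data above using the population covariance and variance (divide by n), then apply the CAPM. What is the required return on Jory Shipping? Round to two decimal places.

Mean R_i = (3.5 − 5.2 − 3.2 + 4.3 + 2.3 + 5.3) / 6 = 1.1667%
Mean R_m = (2.9 − 7.0 − 4.1 + 9.4 − 1.1 + 4.9) / 6 = 0.8333%
Σ(R_i − R̄_i)(R_m − R̄_m) = 117.6967  ⇒  Cov = 117.6967 / 6 = 19.6161
Σ(R_m − R̄_m)² = 183.6333  ⇒  Var(R_m) = 183.6333 / 6 = 30.6056
β = Cov / Var(R_m) = 19.6161 / 30.6056 = 0.6409
MRP = 7.56% − 1.98% = 5.58%
E(R) = R_f + β × MRP = 1.98% + 0.6409 × 5.58% = 5.56%

5.56%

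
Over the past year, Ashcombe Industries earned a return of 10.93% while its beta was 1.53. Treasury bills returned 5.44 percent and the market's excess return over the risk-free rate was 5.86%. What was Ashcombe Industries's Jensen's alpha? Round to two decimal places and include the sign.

CAPM benchmark = R_f + β(R_m − R_f) = 5.44% + 1.53 × 5.86% = 14.4058%
α = actual − benchmark = 10.93% − 14.4058% = -3.48%

-3.48%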